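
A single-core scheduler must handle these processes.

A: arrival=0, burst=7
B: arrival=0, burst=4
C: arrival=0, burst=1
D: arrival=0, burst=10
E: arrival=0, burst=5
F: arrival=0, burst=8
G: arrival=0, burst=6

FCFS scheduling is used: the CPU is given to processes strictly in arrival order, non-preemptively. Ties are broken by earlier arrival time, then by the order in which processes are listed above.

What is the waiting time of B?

7

Timeline: | A 0-7 | B 7-11 | C 11-12 | D 12-22 | E 22-27 | F 27-35 | G 35-41 |
Completion: A=7  B=11  C=12  D=22  E=27  F=35  G=41
Waiting(B) = turnaround − burst = 11 − 4 = 7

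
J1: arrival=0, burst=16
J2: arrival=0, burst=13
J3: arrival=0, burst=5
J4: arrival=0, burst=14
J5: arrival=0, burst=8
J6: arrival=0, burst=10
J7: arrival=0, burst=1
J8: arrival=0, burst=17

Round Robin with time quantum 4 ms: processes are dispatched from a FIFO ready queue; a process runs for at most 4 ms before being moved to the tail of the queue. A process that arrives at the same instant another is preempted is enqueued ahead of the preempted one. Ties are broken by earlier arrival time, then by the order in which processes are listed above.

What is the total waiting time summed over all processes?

Schedule: | J1 0-4 | J2 4-8 | J3 8-12 | J4 12-16 | J5 16-20 | J6 20-24 | J7 24-25 | J8 25-29 | J1 29-33 | J2 33-37 | J3 37-38 | J4 38-42 | J5 42-46 | J6 46-50 | J8 50-54 | J1 54-58 | J2 58-62 | J4 62-66 | J6 66-68 | J8 68-72 | J1 72-76 | J2 76-77 | J4 77-79 | J8 79-84 |
Completion: J1=76  J2=77  J3=38  J4=79  J5=46  J6=68  J7=25  J8=84
Turnaround (C−A): J1=76  J2=77  J3=38  J4=79  J5=46  J6=68  J7=25  J8=84
Waiting = turnaround − burst: J1=60, J2=64, J3=33, J4=65, J5=38, J6=58, J7=24, J8=67
Total waiting = 60 + 64 + 33 + 65 + 38 + 58 + 24 + 67 = 409

409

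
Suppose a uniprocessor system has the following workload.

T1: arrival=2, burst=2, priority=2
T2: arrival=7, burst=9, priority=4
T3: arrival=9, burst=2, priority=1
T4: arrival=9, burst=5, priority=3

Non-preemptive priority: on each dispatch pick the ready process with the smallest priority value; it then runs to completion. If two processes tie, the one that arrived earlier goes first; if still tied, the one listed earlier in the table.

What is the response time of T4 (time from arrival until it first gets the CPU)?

Gantt: | idle 0-2 | T1 2-4 | idle 4-7 | T2 7-16 | T3 16-18 | T4 18-23 |
Completion: T1=4  T2=16  T3=18  T4=23
Response(T4) = first start − arrival = 18 − 9 = 9

9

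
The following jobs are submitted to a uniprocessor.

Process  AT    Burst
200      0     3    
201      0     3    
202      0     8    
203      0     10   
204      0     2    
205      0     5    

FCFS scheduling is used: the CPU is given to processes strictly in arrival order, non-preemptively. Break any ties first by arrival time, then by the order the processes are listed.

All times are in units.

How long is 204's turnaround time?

Timeline: | 200 0-3 | 201 3-6 | 202 6-14 | 203 14-24 | 204 24-26 | 205 26-31 |
Completion: 200=3  201=6  202=14  203=24  204=26  205=31
Turnaround(204) = completion − arrival = 26 − 0 = 26

26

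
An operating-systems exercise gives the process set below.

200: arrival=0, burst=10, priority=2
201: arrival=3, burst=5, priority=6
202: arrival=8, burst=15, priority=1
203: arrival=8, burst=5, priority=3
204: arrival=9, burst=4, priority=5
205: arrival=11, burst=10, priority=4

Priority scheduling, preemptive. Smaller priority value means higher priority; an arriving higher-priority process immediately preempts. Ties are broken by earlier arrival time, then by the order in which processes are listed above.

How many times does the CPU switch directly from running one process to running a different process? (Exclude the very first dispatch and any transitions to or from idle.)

Schedule: | 200 0-8 | 202 8-23 | 200 23-25 | 203 25-30 | 205 30-40 | 204 40-44 | 201 44-49 |
Completion: 200=25  201=49  202=23  203=30  204=44  205=40

6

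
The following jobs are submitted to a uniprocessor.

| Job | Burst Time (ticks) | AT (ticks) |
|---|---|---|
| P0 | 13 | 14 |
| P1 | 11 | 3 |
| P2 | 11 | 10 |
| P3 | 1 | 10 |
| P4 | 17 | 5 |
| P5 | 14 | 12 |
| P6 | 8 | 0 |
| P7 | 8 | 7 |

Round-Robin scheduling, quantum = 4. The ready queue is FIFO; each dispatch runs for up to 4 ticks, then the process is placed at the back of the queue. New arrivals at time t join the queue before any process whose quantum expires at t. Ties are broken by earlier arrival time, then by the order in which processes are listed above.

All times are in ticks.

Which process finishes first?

Gantt: | P6 0-4 | P1 4-8 | P6 8-12 | P4 12-16 | P7 16-20 | P1 20-24 | P2 24-28 | P3 28-29 | P5 29-33 | P0 33-37 | P4 37-41 | P7 41-45 | P1 45-48 | P2 48-52 | P5 52-56 | P0 56-60 | P4 60-64 | P2 64-67 | P5 67-71 | P0 71-75 | P4 75-79 | P5 79-81 | P0 81-82 | P4 82-83 |
Completion: P0=82  P1=48  P2=67  P3=29  P4=83  P5=81  P6=12  P7=45
Finish order: P6 → P3 → P7 → P1 → P2 → P5 → P0 → P4

P6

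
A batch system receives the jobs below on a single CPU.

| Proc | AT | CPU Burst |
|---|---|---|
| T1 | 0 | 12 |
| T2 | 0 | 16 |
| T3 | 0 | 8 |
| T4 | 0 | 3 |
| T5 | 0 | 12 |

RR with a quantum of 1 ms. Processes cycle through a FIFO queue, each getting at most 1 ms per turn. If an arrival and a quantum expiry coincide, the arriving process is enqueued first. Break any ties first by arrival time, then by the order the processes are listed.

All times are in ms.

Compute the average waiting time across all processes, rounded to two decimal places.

Schedule: | T1 0-1 | T2 1-2 | T3 2-3 | T4 3-4 | T5 4-5 | T1 5-6 | T2 6-7 | T3 7-8 | T4 8-9 | T5 9-10 | T1 10-11 | T2 11-12 | T3 12-13 | T4 13-14 | T5 14-15 | T1 15-16 | T2 16-17 | T3 17-18 | T5 18-19 | T1 19-20 | T2 20-21 | T3 21-22 | T5 22-23 | T1 23-24 | T2 24-25 | T3 25-26 | T5 26-27 | T1 27-28 | T2 28-29 | T3 29-30 | T5 30-31 | T1 31-32 | T2 32-33 | T3 33-34 | T5 34-35 | T1 35-36 | T2 36-37 | T5 37-38 | T1 38-39 | T2 39-40 | T5 40-41 | T1 41-42 | T2 42-43 | T5 43-44 | T1 44-45 | T2 45-46 | T5 46-47 | T2 47-51 |
Completion: T1=45  T2=51  T3=34  T4=14  T5=47
Turnaround (C−A): T1=45  T2=51  T3=34  T4=14  T5=47
Waiting times: T1=33, T2=35, T3=26, T4=11, T5=35
Average waiting = (33+35+26+11+35) / 5 = 140/5 = 28.00

28.00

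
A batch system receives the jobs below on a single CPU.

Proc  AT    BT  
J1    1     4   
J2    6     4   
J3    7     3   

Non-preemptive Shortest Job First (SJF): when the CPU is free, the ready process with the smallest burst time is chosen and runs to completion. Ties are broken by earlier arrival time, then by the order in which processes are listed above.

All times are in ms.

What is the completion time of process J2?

10

Schedule: | idle 0-1 | J1 1-5 | idle 5-6 | J2 6-10 | J3 10-13 |
Completion: J1=5  J2=10  J3=13
Turnaround (C−A): J1=4  J2=4  J3=6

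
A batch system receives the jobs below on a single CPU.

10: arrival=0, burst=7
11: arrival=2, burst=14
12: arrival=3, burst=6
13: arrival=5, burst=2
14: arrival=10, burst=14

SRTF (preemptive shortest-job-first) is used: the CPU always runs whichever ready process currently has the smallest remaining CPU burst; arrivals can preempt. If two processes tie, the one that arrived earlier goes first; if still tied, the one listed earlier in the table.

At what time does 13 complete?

Gantt: | 10 0-7 | 13 7-9 | 12 9-15 | 11 15-29 | 14 29-43 |
Completion: 10=7  11=29  12=15  13=9  14=43
Turnaround (C−A): 10=7  11=27  12=12  13=4  14=33

9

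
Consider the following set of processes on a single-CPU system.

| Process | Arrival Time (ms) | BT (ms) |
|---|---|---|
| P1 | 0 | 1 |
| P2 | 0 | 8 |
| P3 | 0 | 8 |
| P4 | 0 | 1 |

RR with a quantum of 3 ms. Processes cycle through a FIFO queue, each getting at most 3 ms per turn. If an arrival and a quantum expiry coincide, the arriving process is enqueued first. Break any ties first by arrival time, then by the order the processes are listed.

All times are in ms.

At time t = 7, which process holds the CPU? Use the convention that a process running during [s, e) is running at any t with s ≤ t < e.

P4

Gantt: | P1 0-1 | P2 1-4 | P3 4-7 | P4 7-8 | P2 8-11 | P3 11-14 | P2 14-16 | P3 16-18 |
Completion: P1=1  P2=16  P3=18  P4=8
Turnaround (C−A): P1=1  P2=16  P3=18  P4=8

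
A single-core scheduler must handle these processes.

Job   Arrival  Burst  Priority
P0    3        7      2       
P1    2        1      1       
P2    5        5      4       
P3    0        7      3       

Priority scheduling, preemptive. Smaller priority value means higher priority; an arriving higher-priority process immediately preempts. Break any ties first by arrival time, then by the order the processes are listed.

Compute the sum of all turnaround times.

38

Gantt: | P3 0-2 | P1 2-3 | P0 3-10 | P3 10-15 | P2 15-20 |
Completion: P0=10  P1=3  P2=20  P3=15
Turnaround (C−A): P0=7  P1=1  P2=15  P3=15
Turnaround = completion − arrival: P0=7, P1=1, P2=15, P3=15
Total turnaround = 7 + 1 + 15 + 15 = 38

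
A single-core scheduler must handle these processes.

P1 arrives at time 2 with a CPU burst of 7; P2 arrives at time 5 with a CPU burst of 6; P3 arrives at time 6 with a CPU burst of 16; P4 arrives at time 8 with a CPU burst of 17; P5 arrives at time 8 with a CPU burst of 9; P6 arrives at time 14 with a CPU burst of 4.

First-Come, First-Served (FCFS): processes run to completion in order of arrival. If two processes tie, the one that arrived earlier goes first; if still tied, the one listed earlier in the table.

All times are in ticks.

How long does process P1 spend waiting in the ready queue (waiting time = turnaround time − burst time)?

Gantt: | idle 0-2 | P1 2-9 | P2 9-15 | P3 15-31 | P4 31-48 | P5 48-57 | P6 57-61 |
Completion: P1=9  P2=15  P3=31  P4=48  P5=57  P6=61
Turnaround (C−A): P1=7  P2=10  P3=25  P4=40  P5=49  P6=47
Waiting(P1) = turnaround − burst = 7 − 7 = 0

0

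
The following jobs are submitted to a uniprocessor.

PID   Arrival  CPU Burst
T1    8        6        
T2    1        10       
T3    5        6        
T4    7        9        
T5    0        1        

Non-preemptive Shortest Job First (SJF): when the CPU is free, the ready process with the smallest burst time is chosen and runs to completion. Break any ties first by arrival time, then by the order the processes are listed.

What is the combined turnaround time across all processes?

Timeline: | T5 0-1 | T2 1-11 | T3 11-17 | T1 17-23 | T4 23-32 |
Completion: T1=23  T2=11  T3=17  T4=32  T5=1
Turnaround (C−A): T1=15  T2=10  T3=12  T4=25  T5=1
Turnaround = completion − arrival: T1=15, T2=10, T3=12, T4=25, T5=1
Total turnaround = 15 + 10 + 12 + 25 + 1 = 63

63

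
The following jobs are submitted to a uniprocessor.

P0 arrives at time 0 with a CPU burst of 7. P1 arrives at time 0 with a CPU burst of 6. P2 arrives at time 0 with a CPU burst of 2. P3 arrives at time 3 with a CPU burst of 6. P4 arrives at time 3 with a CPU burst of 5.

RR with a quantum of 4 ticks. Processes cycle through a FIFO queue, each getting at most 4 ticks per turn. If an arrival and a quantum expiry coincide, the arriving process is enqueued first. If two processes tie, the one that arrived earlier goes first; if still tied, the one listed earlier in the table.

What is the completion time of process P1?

Schedule: | P0 0-4 | P1 4-8 | P2 8-10 | P3 10-14 | P4 14-18 | P0 18-21 | P1 21-23 | P3 23-25 | P4 25-26 |
Completion: P0=21  P1=23  P2=10  P3=25  P4=26
Turnaround (C−A): P0=21  P1=23  P2=10  P3=22  P4=23

23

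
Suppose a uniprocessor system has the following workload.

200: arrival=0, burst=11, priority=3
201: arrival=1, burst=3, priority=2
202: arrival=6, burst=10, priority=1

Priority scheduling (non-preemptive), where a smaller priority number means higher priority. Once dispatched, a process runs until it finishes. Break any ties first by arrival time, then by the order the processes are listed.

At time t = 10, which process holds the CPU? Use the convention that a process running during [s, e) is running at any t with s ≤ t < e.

Timeline: | 200 0-11 | 202 11-21 | 201 21-24 |
Completion: 200=11  201=24  202=21
Turnaround (C−A): 200=11  201=23  202=15

200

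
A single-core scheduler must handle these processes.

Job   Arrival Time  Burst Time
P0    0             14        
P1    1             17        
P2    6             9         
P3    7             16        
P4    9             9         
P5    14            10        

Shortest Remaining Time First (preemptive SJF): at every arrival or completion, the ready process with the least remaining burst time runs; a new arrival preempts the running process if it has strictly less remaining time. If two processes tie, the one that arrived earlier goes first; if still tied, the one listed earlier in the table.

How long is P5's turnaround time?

28

Gantt: | P0 0-14 | P2 14-23 | P4 23-32 | P5 32-42 | P3 42-58 | P1 58-75 |
Completion: P0=14  P1=75  P2=23  P3=58  P4=32  P5=42
Turnaround (C−A): P0=14  P1=74  P2=17  P3=51  P4=23  P5=28
Turnaround(P5) = completion − arrival = 42 − 14 = 28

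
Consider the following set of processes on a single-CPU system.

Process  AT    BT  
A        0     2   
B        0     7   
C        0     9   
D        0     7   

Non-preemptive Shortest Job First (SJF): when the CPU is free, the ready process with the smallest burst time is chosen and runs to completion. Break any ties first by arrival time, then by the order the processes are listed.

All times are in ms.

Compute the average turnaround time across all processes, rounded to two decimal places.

13.00

Timeline: | A 0-2 | B 2-9 | D 9-16 | C 16-25 |
Completion: A=2  B=9  C=25  D=16
Turnaround times: A=2, B=9, C=25, D=16
Average turnaround = (2+9+25+16) / 4 = 52/4 = 13.00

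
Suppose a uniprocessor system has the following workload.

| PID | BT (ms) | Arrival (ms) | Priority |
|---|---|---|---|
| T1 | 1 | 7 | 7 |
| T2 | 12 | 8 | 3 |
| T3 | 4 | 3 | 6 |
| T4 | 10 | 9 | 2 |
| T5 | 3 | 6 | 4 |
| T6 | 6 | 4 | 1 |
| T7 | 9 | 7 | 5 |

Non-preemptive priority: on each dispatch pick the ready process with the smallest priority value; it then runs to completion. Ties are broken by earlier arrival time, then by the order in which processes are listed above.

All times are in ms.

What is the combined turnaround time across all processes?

Schedule: | idle 0-3 | T3 3-7 | T6 7-13 | T4 13-23 | T2 23-35 | T5 35-38 | T7 38-47 | T1 47-48 |
Completion: T1=48  T2=35  T3=7  T4=23  T5=38  T6=13  T7=47
Turnaround = completion − arrival: T1=41, T2=27, T3=4, T4=14, T5=32, T6=9, T7=40
Total turnaround = 41 + 27 + 4 + 14 + 32 + 9 + 40 = 167

167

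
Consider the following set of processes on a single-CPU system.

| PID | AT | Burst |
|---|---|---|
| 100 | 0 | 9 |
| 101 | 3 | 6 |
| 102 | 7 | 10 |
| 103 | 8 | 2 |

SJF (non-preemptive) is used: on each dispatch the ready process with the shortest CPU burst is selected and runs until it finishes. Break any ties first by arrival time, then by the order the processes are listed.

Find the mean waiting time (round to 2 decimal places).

4.75

Timeline: | 100 0-9 | 103 9-11 | 101 11-17 | 102 17-27 |
Completion: 100=9  101=17  102=27  103=11
Waiting times: 100=0, 101=8, 102=10, 103=1
Average waiting = (0+8+10+1) / 4 = 19/4 = 4.75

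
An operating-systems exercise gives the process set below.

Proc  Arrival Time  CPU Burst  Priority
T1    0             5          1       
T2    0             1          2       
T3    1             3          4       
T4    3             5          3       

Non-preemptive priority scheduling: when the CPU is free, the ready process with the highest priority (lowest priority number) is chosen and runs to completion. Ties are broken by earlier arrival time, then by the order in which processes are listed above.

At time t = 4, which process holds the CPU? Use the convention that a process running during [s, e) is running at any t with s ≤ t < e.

Gantt: | T1 0-5 | T2 5-6 | T4 6-11 | T3 11-14 |
Completion: T1=5  T2=6  T3=14  T4=11

T1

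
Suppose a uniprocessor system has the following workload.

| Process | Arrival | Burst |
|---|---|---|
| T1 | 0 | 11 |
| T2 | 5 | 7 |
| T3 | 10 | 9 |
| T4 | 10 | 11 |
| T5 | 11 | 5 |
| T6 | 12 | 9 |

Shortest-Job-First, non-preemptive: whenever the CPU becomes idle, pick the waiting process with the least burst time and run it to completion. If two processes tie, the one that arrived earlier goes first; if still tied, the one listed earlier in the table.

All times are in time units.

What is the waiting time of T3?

Schedule: | T1 0-11 | T5 11-16 | T2 16-23 | T3 23-32 | T6 32-41 | T4 41-52 |
Completion: T1=11  T2=23  T3=32  T4=52  T5=16  T6=41
Turnaround (C−A): T1=11  T2=18  T3=22  T4=42  T5=5  T6=29
Waiting(T3) = turnaround − burst = 22 − 9 = 13

13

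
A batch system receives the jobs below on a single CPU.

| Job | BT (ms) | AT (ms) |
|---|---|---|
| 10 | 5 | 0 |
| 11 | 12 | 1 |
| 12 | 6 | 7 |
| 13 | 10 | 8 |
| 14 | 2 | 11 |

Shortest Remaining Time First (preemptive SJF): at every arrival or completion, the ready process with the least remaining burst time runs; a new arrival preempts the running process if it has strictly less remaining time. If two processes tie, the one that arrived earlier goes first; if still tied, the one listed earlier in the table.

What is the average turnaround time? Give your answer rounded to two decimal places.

Timeline: | 10 0-5 | 11 5-7 | 12 7-13 | 14 13-15 | 11 15-25 | 13 25-35 |
Completion: 10=5  11=25  12=13  13=35  14=15
Turnaround times: 10=5, 11=24, 12=6, 13=27, 14=4
Average turnaround = (5+24+6+27+4) / 5 = 66/5 = 13.20

13.20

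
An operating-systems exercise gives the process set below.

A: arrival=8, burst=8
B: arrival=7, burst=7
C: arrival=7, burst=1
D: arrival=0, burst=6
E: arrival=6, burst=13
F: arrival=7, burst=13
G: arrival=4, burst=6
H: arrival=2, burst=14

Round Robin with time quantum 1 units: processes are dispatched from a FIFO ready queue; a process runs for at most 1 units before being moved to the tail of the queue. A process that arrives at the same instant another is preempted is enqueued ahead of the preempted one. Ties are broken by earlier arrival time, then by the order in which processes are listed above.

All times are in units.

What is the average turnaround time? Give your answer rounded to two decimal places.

41.25

Schedule: | D 0-2 | H 2-3 | D 3-4 | H 4-5 | G 5-6 | D 6-7 | H 7-8 | E 8-9 | G 9-10 | B 10-11 | C 11-12 | F 12-13 | D 13-14 | A 14-15 | H 15-16 | E 16-17 | G 17-18 | B 18-19 | F 19-20 | D 20-21 | A 21-22 | H 22-23 | E 23-24 | G 24-25 | B 25-26 | F 26-27 | A 27-28 | H 28-29 | E 29-30 | G 30-31 | B 31-32 | F 32-33 | A 33-34 | H 34-35 | E 35-36 | G 36-37 | B 37-38 | F 38-39 | A 39-40 | H 40-41 | E 41-42 | B 42-43 | F 43-44 | A 44-45 | H 45-46 | E 46-47 | B 47-48 | F 48-49 | A 49-50 | H 50-51 | E 51-52 | F 52-53 | A 53-54 | H 54-55 | E 55-56 | F 56-57 | H 57-58 | E 58-59 | F 59-60 | H 60-61 | E 61-62 | F 62-63 | H 63-64 | E 64-65 | F 65-66 | E 66-67 | F 67-68 |
Completion: A=54  B=48  C=12  D=21  E=67  F=68  G=37  H=64
Turnaround (C−A): A=46  B=41  C=5  D=21  E=61  F=61  G=33  H=62
Turnaround times: A=46, B=41, C=5, D=21, E=61, F=61, G=33, H=62
Average turnaround = (46+41+5+21+61+61+33+62) / 8 = 330/8 = 41.25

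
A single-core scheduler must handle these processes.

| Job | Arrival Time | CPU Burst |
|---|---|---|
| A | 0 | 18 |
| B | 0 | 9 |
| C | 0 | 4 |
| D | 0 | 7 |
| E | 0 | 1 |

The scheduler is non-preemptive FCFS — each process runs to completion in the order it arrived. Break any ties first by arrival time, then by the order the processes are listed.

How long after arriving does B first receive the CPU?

Schedule: | A 0-18 | B 18-27 | C 27-31 | D 31-38 | E 38-39 |
Completion: A=18  B=27  C=31  D=38  E=39
Turnaround (C−A): A=18  B=27  C=31  D=38  E=39
Response(B) = first start − arrival = 18 − 0 = 18

18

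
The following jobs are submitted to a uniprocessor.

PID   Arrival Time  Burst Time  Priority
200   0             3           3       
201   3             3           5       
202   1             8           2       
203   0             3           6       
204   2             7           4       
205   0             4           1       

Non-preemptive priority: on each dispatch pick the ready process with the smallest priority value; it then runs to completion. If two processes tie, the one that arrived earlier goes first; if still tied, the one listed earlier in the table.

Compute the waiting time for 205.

Schedule: | 205 0-4 | 202 4-12 | 200 12-15 | 204 15-22 | 201 22-25 | 203 25-28 |
Completion: 200=15  201=25  202=12  203=28  204=22  205=4
Turnaround (C−A): 200=15  201=22  202=11  203=28  204=20  205=4
Waiting(205) = turnaround − burst = 4 − 4 = 0

0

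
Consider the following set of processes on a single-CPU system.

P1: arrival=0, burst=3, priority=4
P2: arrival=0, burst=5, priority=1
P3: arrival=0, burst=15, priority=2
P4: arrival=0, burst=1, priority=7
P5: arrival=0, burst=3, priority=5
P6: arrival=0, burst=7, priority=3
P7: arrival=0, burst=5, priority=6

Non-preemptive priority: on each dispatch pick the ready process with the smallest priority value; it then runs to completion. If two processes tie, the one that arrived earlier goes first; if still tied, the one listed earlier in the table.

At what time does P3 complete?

20

Schedule: | P2 0-5 | P3 5-20 | P6 20-27 | P1 27-30 | P5 30-33 | P7 33-38 | P4 38-39 |
Completion: P1=30  P2=5  P3=20  P4=39  P5=33  P6=27  P7=38
Turnaround (C−A): P1=30  P2=5  P3=20  P4=39  P5=33  P6=27  P7=38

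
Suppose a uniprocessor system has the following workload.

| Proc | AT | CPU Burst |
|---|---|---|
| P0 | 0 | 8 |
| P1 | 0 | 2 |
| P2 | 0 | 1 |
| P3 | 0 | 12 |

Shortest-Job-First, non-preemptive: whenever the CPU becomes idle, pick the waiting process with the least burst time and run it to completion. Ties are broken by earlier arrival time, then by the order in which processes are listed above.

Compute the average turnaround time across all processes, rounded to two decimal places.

9.50

Timeline: | P2 0-1 | P1 1-3 | P0 3-11 | P3 11-23 |
Completion: P0=11  P1=3  P2=1  P3=23
Turnaround (C−A): P0=11  P1=3  P2=1  P3=23
Turnaround times: P0=11, P1=3, P2=1, P3=23
Average turnaround = (11+3+1+23) / 4 = 38/4 = 9.50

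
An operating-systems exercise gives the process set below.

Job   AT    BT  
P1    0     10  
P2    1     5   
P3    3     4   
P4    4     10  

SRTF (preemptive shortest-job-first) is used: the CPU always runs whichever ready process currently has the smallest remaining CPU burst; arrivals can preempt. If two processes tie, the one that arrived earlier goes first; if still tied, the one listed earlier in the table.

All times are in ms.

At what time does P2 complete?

Gantt: | P1 0-1 | P2 1-6 | P3 6-10 | P1 10-19 | P4 19-29 |
Completion: P1=19  P2=6  P3=10  P4=29

6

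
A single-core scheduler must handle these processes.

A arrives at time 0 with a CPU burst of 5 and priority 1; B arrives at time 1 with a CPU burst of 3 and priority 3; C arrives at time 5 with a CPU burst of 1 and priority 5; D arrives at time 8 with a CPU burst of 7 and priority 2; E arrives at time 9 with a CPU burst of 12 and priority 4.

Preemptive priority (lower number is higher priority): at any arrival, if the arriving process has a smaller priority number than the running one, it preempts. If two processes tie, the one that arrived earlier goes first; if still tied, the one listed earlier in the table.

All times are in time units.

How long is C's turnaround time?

23

Schedule: | A 0-5 | B 5-8 | D 8-15 | E 15-27 | C 27-28 |
Completion: A=5  B=8  C=28  D=15  E=27
Turnaround(C) = completion − arrival = 28 − 5 = 23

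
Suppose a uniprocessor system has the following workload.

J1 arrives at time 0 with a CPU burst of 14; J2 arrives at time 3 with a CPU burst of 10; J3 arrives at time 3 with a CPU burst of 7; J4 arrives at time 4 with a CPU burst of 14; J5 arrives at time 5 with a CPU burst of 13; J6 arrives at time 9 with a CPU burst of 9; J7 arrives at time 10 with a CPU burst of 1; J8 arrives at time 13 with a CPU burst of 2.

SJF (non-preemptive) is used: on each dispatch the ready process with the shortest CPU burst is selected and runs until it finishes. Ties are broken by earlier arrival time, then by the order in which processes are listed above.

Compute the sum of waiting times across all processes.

Schedule: | J1 0-14 | J7 14-15 | J8 15-17 | J3 17-24 | J6 24-33 | J2 33-43 | J5 43-56 | J4 56-70 |
Completion: J1=14  J2=43  J3=24  J4=70  J5=56  J6=33  J7=15  J8=17
Turnaround (C−A): J1=14  J2=40  J3=21  J4=66  J5=51  J6=24  J7=5  J8=4
Waiting = turnaround − burst: J1=0, J2=30, J3=14, J4=52, J5=38, J6=15, J7=4, J8=2
Total waiting = 0 + 30 + 14 + 52 + 38 + 15 + 4 + 2 = 155

155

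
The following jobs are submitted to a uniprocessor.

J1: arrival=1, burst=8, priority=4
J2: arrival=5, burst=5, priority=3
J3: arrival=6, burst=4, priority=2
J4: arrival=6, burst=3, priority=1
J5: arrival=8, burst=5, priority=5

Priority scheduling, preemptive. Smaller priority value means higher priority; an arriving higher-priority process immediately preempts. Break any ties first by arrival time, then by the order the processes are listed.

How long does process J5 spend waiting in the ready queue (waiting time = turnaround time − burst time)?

13

Timeline: | idle 0-1 | J1 1-5 | J2 5-6 | J4 6-9 | J3 9-13 | J2 13-17 | J1 17-21 | J5 21-26 |
Completion: J1=21  J2=17  J3=13  J4=9  J5=26
Waiting(J5) = turnaround − burst = 18 − 5 = 13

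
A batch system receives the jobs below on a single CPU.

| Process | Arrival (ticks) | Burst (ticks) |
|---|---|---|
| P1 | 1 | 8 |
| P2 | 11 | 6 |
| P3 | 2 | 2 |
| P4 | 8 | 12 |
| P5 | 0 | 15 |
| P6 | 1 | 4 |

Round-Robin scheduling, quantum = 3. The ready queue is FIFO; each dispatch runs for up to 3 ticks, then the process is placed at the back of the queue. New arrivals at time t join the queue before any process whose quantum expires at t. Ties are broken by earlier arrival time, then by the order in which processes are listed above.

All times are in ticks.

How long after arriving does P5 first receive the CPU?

Timeline: | P5 0-3 | P1 3-6 | P6 6-9 | P3 9-11 | P5 11-14 | P1 14-17 | P4 17-20 | P6 20-21 | P2 21-24 | P5 24-27 | P1 27-29 | P4 29-32 | P2 32-35 | P5 35-38 | P4 38-41 | P5 41-44 | P4 44-47 |
Completion: P1=29  P2=35  P3=11  P4=47  P5=44  P6=21
Response(P5) = first start − arrival = 0 − 0 = 0

0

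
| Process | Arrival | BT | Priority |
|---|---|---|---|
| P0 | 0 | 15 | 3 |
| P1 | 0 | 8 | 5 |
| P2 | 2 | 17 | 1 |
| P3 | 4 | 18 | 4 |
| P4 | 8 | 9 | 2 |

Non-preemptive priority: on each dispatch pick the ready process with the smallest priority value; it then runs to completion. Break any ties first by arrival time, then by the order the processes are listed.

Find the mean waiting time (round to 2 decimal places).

Gantt: | P0 0-15 | P2 15-32 | P4 32-41 | P3 41-59 | P1 59-67 |
Completion: P0=15  P1=67  P2=32  P3=59  P4=41
Waiting times: P0=0, P1=59, P2=13, P3=37, P4=24
Average waiting = (0+59+13+37+24) / 5 = 133/5 = 26.60

26.60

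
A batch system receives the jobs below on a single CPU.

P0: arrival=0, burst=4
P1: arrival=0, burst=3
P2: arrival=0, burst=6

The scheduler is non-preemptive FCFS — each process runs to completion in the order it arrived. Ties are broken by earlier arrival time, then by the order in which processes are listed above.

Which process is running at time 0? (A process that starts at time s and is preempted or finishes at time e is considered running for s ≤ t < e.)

P0

Gantt: | P0 0-4 | P1 4-7 | P2 7-13 |
Completion: P0=4  P1=7  P2=13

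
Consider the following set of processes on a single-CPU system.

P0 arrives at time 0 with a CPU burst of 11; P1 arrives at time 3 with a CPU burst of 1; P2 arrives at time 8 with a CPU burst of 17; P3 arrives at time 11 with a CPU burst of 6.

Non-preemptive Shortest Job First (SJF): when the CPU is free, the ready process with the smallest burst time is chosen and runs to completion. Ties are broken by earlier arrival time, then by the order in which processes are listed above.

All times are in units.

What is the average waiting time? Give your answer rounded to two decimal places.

4.75

Schedule: | P0 0-11 | P1 11-12 | P3 12-18 | P2 18-35 |
Completion: P0=11  P1=12  P2=35  P3=18
Turnaround (C−A): P0=11  P1=9  P2=27  P3=7
Waiting times: P0=0, P1=8, P2=10, P3=1
Average waiting = (0+8+10+1) / 4 = 19/4 = 4.75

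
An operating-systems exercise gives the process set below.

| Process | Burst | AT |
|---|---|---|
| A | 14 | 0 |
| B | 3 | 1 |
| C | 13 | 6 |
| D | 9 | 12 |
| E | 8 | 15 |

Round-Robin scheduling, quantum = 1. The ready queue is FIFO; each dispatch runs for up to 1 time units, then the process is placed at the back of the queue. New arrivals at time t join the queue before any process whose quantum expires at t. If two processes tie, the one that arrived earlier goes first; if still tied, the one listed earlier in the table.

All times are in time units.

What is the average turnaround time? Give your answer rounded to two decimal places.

Gantt: | A 0-1 | B 1-2 | A 2-3 | B 3-4 | A 4-5 | B 5-6 | A 6-7 | C 7-8 | A 8-9 | C 9-10 | A 10-11 | C 11-12 | A 12-13 | D 13-14 | C 14-15 | A 15-16 | D 16-17 | E 17-18 | C 18-19 | A 19-20 | D 20-21 | E 21-22 | C 22-23 | A 23-24 | D 24-25 | E 25-26 | C 26-27 | A 27-28 | D 28-29 | E 29-30 | C 30-31 | A 31-32 | D 32-33 | E 33-34 | C 34-35 | A 35-36 | D 36-37 | E 37-38 | C 38-39 | A 39-40 | D 40-41 | E 41-42 | C 42-43 | D 43-44 | E 44-45 | C 45-47 |
Completion: A=40  B=6  C=47  D=44  E=45
Turnaround (C−A): A=40  B=5  C=41  D=32  E=30
Turnaround times: A=40, B=5, C=41, D=32, E=30
Average turnaround = (40+5+41+32+30) / 5 = 148/5 = 29.60

29.60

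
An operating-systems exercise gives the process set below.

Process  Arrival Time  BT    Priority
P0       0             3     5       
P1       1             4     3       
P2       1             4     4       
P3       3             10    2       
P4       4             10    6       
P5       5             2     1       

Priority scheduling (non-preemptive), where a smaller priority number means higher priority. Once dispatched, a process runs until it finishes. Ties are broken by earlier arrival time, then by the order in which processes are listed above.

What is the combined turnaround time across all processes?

Timeline: | P0 0-3 | P3 3-13 | P5 13-15 | P1 15-19 | P2 19-23 | P4 23-33 |
Completion: P0=3  P1=19  P2=23  P3=13  P4=33  P5=15
Turnaround (C−A): P0=3  P1=18  P2=22  P3=10  P4=29  P5=10
Turnaround = completion − arrival: P0=3, P1=18, P2=22, P3=10, P4=29, P5=10
Total turnaround = 3 + 18 + 22 + 10 + 29 + 10 = 92

92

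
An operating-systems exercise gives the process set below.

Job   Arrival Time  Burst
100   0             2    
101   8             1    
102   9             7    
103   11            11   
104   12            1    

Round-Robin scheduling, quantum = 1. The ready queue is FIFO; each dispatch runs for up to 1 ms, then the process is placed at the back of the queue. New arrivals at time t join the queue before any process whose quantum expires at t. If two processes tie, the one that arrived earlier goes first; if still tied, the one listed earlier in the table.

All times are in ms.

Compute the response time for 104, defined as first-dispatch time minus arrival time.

Gantt: | 100 0-2 | idle 2-8 | 101 8-9 | 102 9-11 | 103 11-12 | 102 12-13 | 104 13-14 | 103 14-15 | 102 15-16 | 103 16-17 | 102 17-18 | 103 18-19 | 102 19-20 | 103 20-21 | 102 21-22 | 103 22-28 |
Completion: 100=2  101=9  102=22  103=28  104=14
Turnaround (C−A): 100=2  101=1  102=13  103=17  104=2
Response(104) = first start − arrival = 13 − 12 = 1

1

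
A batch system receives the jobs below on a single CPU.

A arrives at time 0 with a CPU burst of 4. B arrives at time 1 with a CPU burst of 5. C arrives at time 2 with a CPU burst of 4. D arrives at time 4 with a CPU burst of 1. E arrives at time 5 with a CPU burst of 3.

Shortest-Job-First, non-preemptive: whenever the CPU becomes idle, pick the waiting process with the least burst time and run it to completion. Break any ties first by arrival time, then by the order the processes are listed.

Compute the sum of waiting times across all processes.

17

Schedule: | A 0-4 | D 4-5 | E 5-8 | C 8-12 | B 12-17 |
Completion: A=4  B=17  C=12  D=5  E=8
Waiting = turnaround − burst: A=0, B=11, C=6, D=0, E=0
Total waiting = 0 + 11 + 6 + 0 + 0 = 17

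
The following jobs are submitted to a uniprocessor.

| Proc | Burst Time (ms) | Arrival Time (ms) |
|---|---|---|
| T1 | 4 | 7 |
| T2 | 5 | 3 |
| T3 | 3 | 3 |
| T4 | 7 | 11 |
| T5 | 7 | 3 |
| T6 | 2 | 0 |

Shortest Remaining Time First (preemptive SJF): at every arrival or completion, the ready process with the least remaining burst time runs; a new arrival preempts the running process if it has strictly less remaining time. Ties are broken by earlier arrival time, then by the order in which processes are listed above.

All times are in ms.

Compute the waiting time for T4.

Gantt: | T6 0-2 | idle 2-3 | T3 3-6 | T2 6-11 | T1 11-15 | T5 15-22 | T4 22-29 |
Completion: T1=15  T2=11  T3=6  T4=29  T5=22  T6=2
Turnaround (C−A): T1=8  T2=8  T3=3  T4=18  T5=19  T6=2
Waiting(T4) = turnaround − burst = 18 − 7 = 11

11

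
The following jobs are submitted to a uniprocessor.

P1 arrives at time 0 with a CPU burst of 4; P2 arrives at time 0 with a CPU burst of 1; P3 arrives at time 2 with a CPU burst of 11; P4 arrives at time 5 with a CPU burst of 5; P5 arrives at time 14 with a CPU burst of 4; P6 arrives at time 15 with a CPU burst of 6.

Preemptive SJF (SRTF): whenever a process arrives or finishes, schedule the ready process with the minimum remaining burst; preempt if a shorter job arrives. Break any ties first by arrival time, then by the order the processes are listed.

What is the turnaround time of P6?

Gantt: | P2 0-1 | P1 1-5 | P4 5-10 | P3 10-14 | P5 14-18 | P6 18-24 | P3 24-31 |
Completion: P1=5  P2=1  P3=31  P4=10  P5=18  P6=24
Turnaround (C−A): P1=5  P2=1  P3=29  P4=5  P5=4  P6=9
Turnaround(P6) = completion − arrival = 24 − 15 = 9

9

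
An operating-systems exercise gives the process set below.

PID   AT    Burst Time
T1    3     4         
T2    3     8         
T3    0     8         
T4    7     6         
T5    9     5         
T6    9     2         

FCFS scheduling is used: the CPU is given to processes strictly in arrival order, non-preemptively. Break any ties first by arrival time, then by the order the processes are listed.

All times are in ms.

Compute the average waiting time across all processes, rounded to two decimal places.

Gantt: | T3 0-8 | T1 8-12 | T2 12-20 | T4 20-26 | T5 26-31 | T6 31-33 |
Completion: T1=12  T2=20  T3=8  T4=26  T5=31  T6=33
Waiting times: T1=5, T2=9, T3=0, T4=13, T5=17, T6=22
Average waiting = (5+9+0+13+17+22) / 6 = 66/6 = 11.00

11.00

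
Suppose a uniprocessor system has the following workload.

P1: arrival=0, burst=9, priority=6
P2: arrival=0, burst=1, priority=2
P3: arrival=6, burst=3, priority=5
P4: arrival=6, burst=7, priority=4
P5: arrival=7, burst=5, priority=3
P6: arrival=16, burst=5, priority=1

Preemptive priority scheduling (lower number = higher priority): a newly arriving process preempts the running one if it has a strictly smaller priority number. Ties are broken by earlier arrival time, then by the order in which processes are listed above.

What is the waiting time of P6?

0

Timeline: | P2 0-1 | P1 1-6 | P4 6-7 | P5 7-12 | P4 12-16 | P6 16-21 | P4 21-23 | P3 23-26 | P1 26-30 |
Completion: P1=30  P2=1  P3=26  P4=23  P5=12  P6=21
Turnaround (C−A): P1=30  P2=1  P3=20  P4=17  P5=5  P6=5
Waiting(P6) = turnaround − burst = 5 − 5 = 0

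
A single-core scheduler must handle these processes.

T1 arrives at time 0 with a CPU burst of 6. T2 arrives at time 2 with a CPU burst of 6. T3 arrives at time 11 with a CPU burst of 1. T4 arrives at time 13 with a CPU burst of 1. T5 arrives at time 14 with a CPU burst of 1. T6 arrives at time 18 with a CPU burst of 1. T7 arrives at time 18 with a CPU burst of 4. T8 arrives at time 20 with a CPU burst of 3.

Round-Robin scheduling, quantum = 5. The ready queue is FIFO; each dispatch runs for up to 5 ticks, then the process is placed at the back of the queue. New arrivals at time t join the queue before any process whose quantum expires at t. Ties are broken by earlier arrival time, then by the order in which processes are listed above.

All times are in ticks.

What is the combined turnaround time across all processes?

37

Timeline: | T1 0-5 | T2 5-10 | T1 10-11 | T2 11-12 | T3 12-13 | T4 13-14 | T5 14-15 | idle 15-18 | T6 18-19 | T7 19-23 | T8 23-26 |
Completion: T1=11  T2=12  T3=13  T4=14  T5=15  T6=19  T7=23  T8=26
Turnaround = completion − arrival: T1=11, T2=10, T3=2, T4=1, T5=1, T6=1, T7=5, T8=6
Total turnaround = 11 + 10 + 2 + 1 + 1 + 1 + 5 + 6 = 37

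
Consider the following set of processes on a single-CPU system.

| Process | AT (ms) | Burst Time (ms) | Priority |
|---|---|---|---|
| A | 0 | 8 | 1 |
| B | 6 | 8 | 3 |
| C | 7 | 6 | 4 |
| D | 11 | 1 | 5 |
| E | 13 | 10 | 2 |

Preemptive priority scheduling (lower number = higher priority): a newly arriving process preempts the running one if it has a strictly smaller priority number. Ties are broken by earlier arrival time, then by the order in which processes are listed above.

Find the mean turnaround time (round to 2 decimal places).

Gantt: | A 0-8 | B 8-13 | E 13-23 | B 23-26 | C 26-32 | D 32-33 |
Completion: A=8  B=26  C=32  D=33  E=23
Turnaround times: A=8, B=20, C=25, D=22, E=10
Average turnaround = (8+20+25+22+10) / 5 = 85/5 = 17.00

17.00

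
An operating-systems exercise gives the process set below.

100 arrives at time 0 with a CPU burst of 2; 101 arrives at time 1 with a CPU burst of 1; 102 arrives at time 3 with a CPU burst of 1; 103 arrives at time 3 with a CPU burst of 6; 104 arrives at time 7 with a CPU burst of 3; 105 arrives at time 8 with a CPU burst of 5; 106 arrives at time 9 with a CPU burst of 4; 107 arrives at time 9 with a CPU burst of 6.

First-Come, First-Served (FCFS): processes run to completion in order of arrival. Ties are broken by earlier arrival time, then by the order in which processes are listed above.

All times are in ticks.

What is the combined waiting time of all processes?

32

Timeline: | 100 0-2 | 101 2-3 | 102 3-4 | 103 4-10 | 104 10-13 | 105 13-18 | 106 18-22 | 107 22-28 |
Completion: 100=2  101=3  102=4  103=10  104=13  105=18  106=22  107=28
Waiting = turnaround − burst: 100=0, 101=1, 102=0, 103=1, 104=3, 105=5, 106=9, 107=13
Total waiting = 0 + 1 + 0 + 1 + 3 + 5 + 9 + 13 = 32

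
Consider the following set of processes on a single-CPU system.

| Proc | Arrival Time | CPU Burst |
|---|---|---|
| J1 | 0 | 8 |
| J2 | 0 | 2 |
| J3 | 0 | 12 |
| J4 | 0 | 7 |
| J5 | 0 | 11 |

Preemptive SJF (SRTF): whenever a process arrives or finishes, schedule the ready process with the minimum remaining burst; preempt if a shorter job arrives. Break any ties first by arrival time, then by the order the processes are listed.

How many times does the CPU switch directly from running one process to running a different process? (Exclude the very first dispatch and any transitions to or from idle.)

Timeline: | J2 0-2 | J4 2-9 | J1 9-17 | J5 17-28 | J3 28-40 |
Completion: J1=17  J2=2  J3=40  J4=9  J5=28

4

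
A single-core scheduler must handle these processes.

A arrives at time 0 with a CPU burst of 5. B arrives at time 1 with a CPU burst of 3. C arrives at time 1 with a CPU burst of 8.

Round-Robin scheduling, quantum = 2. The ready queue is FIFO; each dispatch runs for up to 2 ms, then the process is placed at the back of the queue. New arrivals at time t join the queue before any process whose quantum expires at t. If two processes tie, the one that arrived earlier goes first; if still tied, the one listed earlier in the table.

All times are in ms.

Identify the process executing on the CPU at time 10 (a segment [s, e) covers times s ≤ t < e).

Schedule: | A 0-2 | B 2-4 | C 4-6 | A 6-8 | B 8-9 | C 9-11 | A 11-12 | C 12-16 |
Completion: A=12  B=9  C=16
Turnaround (C−A): A=12  B=8  C=15

C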